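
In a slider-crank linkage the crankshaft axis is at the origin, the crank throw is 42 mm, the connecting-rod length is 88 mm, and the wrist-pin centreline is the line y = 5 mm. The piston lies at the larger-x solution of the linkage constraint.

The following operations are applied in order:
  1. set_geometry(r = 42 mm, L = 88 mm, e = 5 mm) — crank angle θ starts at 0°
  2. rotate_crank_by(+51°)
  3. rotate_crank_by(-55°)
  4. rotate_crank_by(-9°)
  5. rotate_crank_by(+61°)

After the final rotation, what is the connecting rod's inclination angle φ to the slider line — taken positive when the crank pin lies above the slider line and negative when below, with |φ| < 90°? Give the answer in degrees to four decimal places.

17.3294

set_geometry: r = 42 mm, L = 88 mm, e = 5 mm; θ ← 0°
rotate_crank_by(+51°): θ ← 0° +51° = 51°
rotate_crank_by(-55°): θ ← 51° -55° = -4°
rotate_crank_by(-9°): θ ← -4° -9° = -13°
rotate_crank_by(+61°): θ ← -13° +61° = 48°
crank pin P = (r cos θ, r sin θ) = (28.103485, 31.212083)
h = r sin θ − e = 31.212083 − 5 = 26.212083
sin φ = h / L = 26.212083 / 88 = 0.29786458
φ = arcsin(0.29786458) = 17.329390°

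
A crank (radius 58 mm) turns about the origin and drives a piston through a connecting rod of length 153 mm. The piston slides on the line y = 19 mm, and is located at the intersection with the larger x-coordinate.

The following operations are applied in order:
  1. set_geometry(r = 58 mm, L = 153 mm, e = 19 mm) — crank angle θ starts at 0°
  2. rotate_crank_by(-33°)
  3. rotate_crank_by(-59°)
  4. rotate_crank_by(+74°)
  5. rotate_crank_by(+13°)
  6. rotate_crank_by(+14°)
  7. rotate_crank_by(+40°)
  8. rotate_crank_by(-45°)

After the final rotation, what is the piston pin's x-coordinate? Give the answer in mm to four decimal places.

210.1262

set_geometry: r = 58 mm, L = 153 mm, e = 19 mm; θ ← 0°
rotate_crank_by(-33°): θ ← 0° -33° = -33°
rotate_crank_by(-59°): θ ← -33° -59° = -92°
rotate_crank_by(+74°): θ ← -92° +74° = -18°
rotate_crank_by(+13°): θ ← -18° +13° = -5°
rotate_crank_by(+14°): θ ← -5° +14° = 9°
rotate_crank_by(+40°): θ ← 9° +40° = 49°
rotate_crank_by(-45°): θ ← 49° -45° = 4°
crank pin P = (r cos θ, r sin θ) = (57.858715, 4.045875)
h = r sin θ − e = 4.045875 − 19 = -14.954125
x = r cos θ + √(L² − h²) = 57.858715 + √(23409.0 − 223.6258) = 57.858715 + 152.267443 = 210.126158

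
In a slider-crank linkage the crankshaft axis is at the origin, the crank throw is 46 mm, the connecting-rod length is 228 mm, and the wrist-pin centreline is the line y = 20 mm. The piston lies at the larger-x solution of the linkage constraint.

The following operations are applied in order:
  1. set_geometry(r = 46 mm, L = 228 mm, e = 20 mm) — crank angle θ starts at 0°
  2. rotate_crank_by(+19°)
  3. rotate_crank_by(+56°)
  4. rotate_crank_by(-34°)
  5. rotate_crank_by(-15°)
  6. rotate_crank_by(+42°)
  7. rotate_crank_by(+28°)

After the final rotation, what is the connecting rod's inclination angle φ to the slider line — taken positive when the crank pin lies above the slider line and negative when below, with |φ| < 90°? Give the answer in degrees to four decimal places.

set_geometry: r = 46 mm, L = 228 mm, e = 20 mm; θ ← 0°
rotate_crank_by(+19°): θ ← 0° +19° = 19°
rotate_crank_by(+56°): θ ← 19° +56° = 75°
rotate_crank_by(-34°): θ ← 75° -34° = 41°
rotate_crank_by(-15°): θ ← 41° -15° = 26°
rotate_crank_by(+42°): θ ← 26° +42° = 68°
rotate_crank_by(+28°): θ ← 68° +28° = 96°
crank pin P = (r cos θ, r sin θ) = (-4.808309, 45.748007)
h = r sin θ − e = 45.748007 − 20 = 25.748007
sin φ = h / L = 25.748007 / 228 = 0.11292986
φ = arcsin(0.11292986) = 6.484237°

6.4842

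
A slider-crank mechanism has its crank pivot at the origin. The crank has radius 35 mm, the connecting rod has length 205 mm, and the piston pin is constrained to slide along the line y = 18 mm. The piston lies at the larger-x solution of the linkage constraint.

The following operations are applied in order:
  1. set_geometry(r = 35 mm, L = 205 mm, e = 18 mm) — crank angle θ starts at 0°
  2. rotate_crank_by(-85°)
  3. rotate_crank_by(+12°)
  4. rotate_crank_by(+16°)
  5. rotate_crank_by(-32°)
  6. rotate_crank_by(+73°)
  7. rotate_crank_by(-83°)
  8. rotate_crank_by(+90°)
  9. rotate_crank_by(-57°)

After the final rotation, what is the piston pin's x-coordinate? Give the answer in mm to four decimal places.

213.0513

set_geometry: r = 35 mm, L = 205 mm, e = 18 mm; θ ← 0°
rotate_crank_by(-85°): θ ← 0° -85° = -85°
rotate_crank_by(+12°): θ ← -85° +12° = -73°
rotate_crank_by(+16°): θ ← -73° +16° = -57°
rotate_crank_by(-32°): θ ← -57° -32° = -89°
rotate_crank_by(+73°): θ ← -89° +73° = -16°
rotate_crank_by(-83°): θ ← -16° -83° = -99°
rotate_crank_by(+90°): θ ← -99° +90° = -9°
rotate_crank_by(-57°): θ ← -9° -57° = -66°
crank pin P = (r cos θ, r sin θ) = (14.235783, -31.974091)
h = r sin θ − e = -31.974091 − 18 = -49.974091
x = r cos θ + √(L² − h²) = 14.235783 + √(42025.0 − 2497.4098) = 14.235783 + 198.815468 = 213.051250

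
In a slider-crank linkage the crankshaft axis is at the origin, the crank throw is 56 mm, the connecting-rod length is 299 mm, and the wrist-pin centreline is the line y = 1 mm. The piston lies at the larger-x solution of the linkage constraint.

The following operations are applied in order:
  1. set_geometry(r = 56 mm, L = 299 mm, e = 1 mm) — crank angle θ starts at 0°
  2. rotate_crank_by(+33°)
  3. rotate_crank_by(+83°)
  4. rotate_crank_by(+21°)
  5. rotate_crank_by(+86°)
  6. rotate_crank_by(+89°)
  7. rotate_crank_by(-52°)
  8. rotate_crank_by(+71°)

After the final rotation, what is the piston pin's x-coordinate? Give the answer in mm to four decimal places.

346.6507

set_geometry: r = 56 mm, L = 299 mm, e = 1 mm; θ ← 0°
rotate_crank_by(+33°): θ ← 0° +33° = 33°
rotate_crank_by(+83°): θ ← 33° +83° = 116°
rotate_crank_by(+21°): θ ← 116° +21° = 137°
rotate_crank_by(+86°): θ ← 137° +86° = 223°
rotate_crank_by(+89°): θ ← 223° +89° = 312°
rotate_crank_by(-52°): θ ← 312° -52° = 260°
rotate_crank_by(+71°): θ ← 260° +71° = 331°
crank pin P = (r cos θ, r sin θ) = (48.978704, -27.149339)
h = r sin θ − e = -27.149339 − 1 = -28.149339
x = r cos θ + √(L² − h²) = 48.978704 + √(89401.0 − 792.3853) = 48.978704 + 297.671992 = 346.650695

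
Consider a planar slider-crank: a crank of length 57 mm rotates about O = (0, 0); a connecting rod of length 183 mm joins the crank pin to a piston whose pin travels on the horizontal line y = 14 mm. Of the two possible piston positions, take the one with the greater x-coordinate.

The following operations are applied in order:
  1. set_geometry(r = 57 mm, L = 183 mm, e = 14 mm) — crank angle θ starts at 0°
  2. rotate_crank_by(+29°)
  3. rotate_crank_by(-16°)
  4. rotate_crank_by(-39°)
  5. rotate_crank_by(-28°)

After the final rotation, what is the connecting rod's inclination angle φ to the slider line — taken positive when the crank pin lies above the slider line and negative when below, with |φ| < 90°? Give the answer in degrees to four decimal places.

set_geometry: r = 57 mm, L = 183 mm, e = 14 mm; θ ← 0°
rotate_crank_by(+29°): θ ← 0° +29° = 29°
rotate_crank_by(-16°): θ ← 29° -16° = 13°
rotate_crank_by(-39°): θ ← 13° -39° = -26°
rotate_crank_by(-28°): θ ← -26° -28° = -54°
crank pin P = (r cos θ, r sin θ) = (33.503759, -46.113969)
h = r sin θ − e = -46.113969 − 14 = -60.113969
sin φ = h / L = -60.113969 / 183 = -0.32849163
φ = arcsin(-0.32849163) = -19.177249°

-19.1772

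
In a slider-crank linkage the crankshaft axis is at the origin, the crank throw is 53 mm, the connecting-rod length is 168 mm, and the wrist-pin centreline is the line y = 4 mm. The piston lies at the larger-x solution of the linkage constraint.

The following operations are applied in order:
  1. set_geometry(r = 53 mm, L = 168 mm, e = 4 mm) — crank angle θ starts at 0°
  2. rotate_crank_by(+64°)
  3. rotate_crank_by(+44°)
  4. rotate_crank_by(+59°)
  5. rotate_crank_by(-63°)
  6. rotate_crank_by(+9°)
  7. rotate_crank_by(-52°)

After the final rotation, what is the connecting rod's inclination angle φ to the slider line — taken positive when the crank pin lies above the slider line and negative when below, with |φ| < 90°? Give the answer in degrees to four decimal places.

set_geometry: r = 53 mm, L = 168 mm, e = 4 mm; θ ← 0°
rotate_crank_by(+64°): θ ← 0° +64° = 64°
rotate_crank_by(+44°): θ ← 64° +44° = 108°
rotate_crank_by(+59°): θ ← 108° +59° = 167°
rotate_crank_by(-63°): θ ← 167° -63° = 104°
rotate_crank_by(+9°): θ ← 104° +9° = 113°
rotate_crank_by(-52°): θ ← 113° -52° = 61°
crank pin P = (r cos θ, r sin θ) = (25.694910, 46.354844)
h = r sin θ − e = 46.354844 − 4 = 42.354844
sin φ = h / L = 42.354844 / 168 = 0.25211217
φ = arcsin(0.25211217) = 14.602535°

14.6025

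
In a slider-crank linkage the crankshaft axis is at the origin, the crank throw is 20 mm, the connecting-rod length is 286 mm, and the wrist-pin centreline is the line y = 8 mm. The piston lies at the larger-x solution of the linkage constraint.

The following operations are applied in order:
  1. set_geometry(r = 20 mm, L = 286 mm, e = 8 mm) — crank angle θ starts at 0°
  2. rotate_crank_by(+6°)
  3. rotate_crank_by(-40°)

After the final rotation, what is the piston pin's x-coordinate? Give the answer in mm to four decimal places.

set_geometry: r = 20 mm, L = 286 mm, e = 8 mm; θ ← 0°
rotate_crank_by(+6°): θ ← 0° +6° = 6°
rotate_crank_by(-40°): θ ← 6° -40° = -34°
crank pin P = (r cos θ, r sin θ) = (16.580751, -11.183858)
h = r sin θ − e = -11.183858 − 8 = -19.183858
x = r cos θ + √(L² − h²) = 16.580751 + √(81796.0 − 368.0204) = 16.580751 + 285.355882 = 301.936634

301.9366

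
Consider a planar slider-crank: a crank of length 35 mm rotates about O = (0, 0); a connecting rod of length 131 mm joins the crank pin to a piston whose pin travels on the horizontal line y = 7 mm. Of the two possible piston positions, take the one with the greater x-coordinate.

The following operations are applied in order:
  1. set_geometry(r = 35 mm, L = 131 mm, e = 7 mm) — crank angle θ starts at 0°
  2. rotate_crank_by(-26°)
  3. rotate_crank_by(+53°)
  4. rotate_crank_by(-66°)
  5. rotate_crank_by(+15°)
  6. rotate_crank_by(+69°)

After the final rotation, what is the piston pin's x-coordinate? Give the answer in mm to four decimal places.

154.5408

set_geometry: r = 35 mm, L = 131 mm, e = 7 mm; θ ← 0°
rotate_crank_by(-26°): θ ← 0° -26° = -26°
rotate_crank_by(+53°): θ ← -26° +53° = 27°
rotate_crank_by(-66°): θ ← 27° -66° = -39°
rotate_crank_by(+15°): θ ← -39° +15° = -24°
rotate_crank_by(+69°): θ ← -24° +69° = 45°
crank pin P = (r cos θ, r sin θ) = (24.748737, 24.748737)
h = r sin θ − e = 24.748737 − 7 = 17.748737
x = r cos θ + √(L² − h²) = 24.748737 + √(17161.0 − 315.0177) = 24.748737 + 129.792073 = 154.540811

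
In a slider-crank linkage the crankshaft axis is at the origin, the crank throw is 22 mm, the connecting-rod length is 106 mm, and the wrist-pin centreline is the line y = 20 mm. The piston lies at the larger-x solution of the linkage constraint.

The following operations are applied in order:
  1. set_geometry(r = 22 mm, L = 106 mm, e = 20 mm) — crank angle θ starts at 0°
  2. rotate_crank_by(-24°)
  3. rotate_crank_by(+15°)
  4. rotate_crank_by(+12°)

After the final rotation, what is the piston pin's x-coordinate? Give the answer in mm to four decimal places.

126.2806

set_geometry: r = 22 mm, L = 106 mm, e = 20 mm; θ ← 0°
rotate_crank_by(-24°): θ ← 0° -24° = -24°
rotate_crank_by(+15°): θ ← -24° +15° = -9°
rotate_crank_by(+12°): θ ← -9° +12° = 3°
crank pin P = (r cos θ, r sin θ) = (21.969850, 1.151391)
h = r sin θ − e = 1.151391 − 20 = -18.848609
x = r cos θ + √(L² − h²) = 21.969850 + √(11236.0 − 355.2701) = 21.969850 + 104.310737 = 126.280587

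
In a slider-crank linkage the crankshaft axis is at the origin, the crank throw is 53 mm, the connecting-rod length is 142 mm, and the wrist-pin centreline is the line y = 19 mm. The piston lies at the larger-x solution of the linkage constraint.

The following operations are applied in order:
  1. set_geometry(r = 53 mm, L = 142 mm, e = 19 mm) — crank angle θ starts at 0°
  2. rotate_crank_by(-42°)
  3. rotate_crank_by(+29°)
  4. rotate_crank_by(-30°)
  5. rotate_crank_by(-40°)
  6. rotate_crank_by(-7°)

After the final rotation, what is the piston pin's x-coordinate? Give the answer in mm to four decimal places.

122.3928

set_geometry: r = 53 mm, L = 142 mm, e = 19 mm; θ ← 0°
rotate_crank_by(-42°): θ ← 0° -42° = -42°
rotate_crank_by(+29°): θ ← -42° +29° = -13°
rotate_crank_by(-30°): θ ← -13° -30° = -43°
rotate_crank_by(-40°): θ ← -43° -40° = -83°
rotate_crank_by(-7°): θ ← -83° -7° = -90°
crank pin P = (r cos θ, r sin θ) = (0.000000, -53.000000)
h = r sin θ − e = -53.000000 − 19 = -72.000000
x = r cos θ + √(L² − h²) = 0.000000 + √(20164.0 − 5184.0000) = 0.000000 + 122.392810 = 122.392810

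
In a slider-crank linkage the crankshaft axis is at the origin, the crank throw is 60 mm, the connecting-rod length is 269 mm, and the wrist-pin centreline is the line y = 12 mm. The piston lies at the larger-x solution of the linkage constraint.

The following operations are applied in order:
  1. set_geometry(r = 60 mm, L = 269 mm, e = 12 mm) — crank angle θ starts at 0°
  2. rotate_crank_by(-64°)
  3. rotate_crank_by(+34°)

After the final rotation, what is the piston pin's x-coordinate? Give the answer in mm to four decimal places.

317.6625

set_geometry: r = 60 mm, L = 269 mm, e = 12 mm; θ ← 0°
rotate_crank_by(-64°): θ ← 0° -64° = -64°
rotate_crank_by(+34°): θ ← -64° +34° = -30°
crank pin P = (r cos θ, r sin θ) = (51.961524, -30.000000)
h = r sin θ − e = -30.000000 − 12 = -42.000000
x = r cos θ + √(L² − h²) = 51.961524 + √(72361.0 − 1764.0000) = 51.961524 + 265.700960 = 317.662484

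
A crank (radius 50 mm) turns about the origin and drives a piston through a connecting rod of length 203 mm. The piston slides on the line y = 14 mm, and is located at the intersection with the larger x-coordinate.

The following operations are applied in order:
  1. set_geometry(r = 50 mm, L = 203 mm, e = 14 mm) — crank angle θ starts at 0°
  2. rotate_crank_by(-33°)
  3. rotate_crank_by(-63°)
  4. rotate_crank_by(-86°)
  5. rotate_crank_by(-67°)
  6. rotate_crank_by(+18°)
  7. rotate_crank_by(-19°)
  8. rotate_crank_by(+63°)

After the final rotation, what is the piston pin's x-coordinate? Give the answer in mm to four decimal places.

set_geometry: r = 50 mm, L = 203 mm, e = 14 mm; θ ← 0°
rotate_crank_by(-33°): θ ← 0° -33° = -33°
rotate_crank_by(-63°): θ ← -33° -63° = -96°
rotate_crank_by(-86°): θ ← -96° -86° = -182°
rotate_crank_by(-67°): θ ← -182° -67° = -249°
rotate_crank_by(+18°): θ ← -249° +18° = -231°
rotate_crank_by(-19°): θ ← -231° -19° = -250°
rotate_crank_by(+63°): θ ← -250° +63° = -187°
crank pin P = (r cos θ, r sin θ) = (-49.627308, 6.093467)
h = r sin θ − e = 6.093467 − 14 = -7.906533
x = r cos θ + √(L² − h²) = -49.627308 + √(41209.0 − 62.5133) = -49.627308 + 202.845968 = 153.218660

153.2187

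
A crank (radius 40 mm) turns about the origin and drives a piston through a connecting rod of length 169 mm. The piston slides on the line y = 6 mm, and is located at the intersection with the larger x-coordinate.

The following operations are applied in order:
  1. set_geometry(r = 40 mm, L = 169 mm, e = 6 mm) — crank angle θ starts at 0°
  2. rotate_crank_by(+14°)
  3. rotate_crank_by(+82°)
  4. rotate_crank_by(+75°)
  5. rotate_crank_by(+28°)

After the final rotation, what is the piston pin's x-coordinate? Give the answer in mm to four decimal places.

set_geometry: r = 40 mm, L = 169 mm, e = 6 mm; θ ← 0°
rotate_crank_by(+14°): θ ← 0° +14° = 14°
rotate_crank_by(+82°): θ ← 14° +82° = 96°
rotate_crank_by(+75°): θ ← 96° +75° = 171°
rotate_crank_by(+28°): θ ← 171° +28° = 199°
crank pin P = (r cos θ, r sin θ) = (-37.820743, -13.022726)
h = r sin θ − e = -13.022726 − 6 = -19.022726
x = r cos θ + √(L² − h²) = -37.820743 + √(28561.0 − 361.8641) = -37.820743 + 167.925983 = 130.105240

130.1052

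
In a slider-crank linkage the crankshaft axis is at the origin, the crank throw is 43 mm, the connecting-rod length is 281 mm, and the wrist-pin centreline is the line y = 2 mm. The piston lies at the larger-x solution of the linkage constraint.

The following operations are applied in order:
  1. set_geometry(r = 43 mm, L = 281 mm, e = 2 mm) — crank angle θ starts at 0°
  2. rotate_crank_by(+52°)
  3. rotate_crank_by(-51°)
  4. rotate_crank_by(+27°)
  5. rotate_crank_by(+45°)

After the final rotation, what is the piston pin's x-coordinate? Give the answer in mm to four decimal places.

set_geometry: r = 43 mm, L = 281 mm, e = 2 mm; θ ← 0°
rotate_crank_by(+52°): θ ← 0° +52° = 52°
rotate_crank_by(-51°): θ ← 52° -51° = 1°
rotate_crank_by(+27°): θ ← 1° +27° = 28°
rotate_crank_by(+45°): θ ← 28° +45° = 73°
crank pin P = (r cos θ, r sin θ) = (12.571983, 41.121105)
h = r sin θ − e = 41.121105 − 2 = 39.121105
x = r cos θ + √(L² − h²) = 12.571983 + √(78961.0 − 1530.4608) = 12.571983 + 278.263435 = 290.835418

290.8354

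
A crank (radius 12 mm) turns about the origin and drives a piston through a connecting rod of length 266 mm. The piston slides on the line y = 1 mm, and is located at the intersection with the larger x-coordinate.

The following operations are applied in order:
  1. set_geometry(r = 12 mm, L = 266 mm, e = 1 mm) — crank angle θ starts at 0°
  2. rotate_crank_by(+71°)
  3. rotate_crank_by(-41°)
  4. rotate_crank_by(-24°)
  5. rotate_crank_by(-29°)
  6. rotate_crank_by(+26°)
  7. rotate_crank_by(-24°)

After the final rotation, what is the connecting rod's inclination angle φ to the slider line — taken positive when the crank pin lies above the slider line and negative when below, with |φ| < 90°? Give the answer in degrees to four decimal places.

set_geometry: r = 12 mm, L = 266 mm, e = 1 mm; θ ← 0°
rotate_crank_by(+71°): θ ← 0° +71° = 71°
rotate_crank_by(-41°): θ ← 71° -41° = 30°
rotate_crank_by(-24°): θ ← 30° -24° = 6°
rotate_crank_by(-29°): θ ← 6° -29° = -23°
rotate_crank_by(+26°): θ ← -23° +26° = 3°
rotate_crank_by(-24°): θ ← 3° -24° = -21°
crank pin P = (r cos θ, r sin θ) = (11.202965, -4.300415)
h = r sin θ − e = -4.300415 − 1 = -5.300415
sin φ = h / L = -5.300415 / 266 = -0.01992637
φ = arcsin(-0.01992637) = -1.141773°

-1.1418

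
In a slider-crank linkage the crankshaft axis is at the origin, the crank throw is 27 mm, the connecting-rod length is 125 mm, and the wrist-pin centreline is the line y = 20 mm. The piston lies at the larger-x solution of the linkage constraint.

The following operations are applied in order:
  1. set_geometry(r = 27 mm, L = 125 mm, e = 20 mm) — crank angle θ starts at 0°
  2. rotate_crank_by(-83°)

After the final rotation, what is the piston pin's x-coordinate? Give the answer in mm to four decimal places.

119.1994

set_geometry: r = 27 mm, L = 125 mm, e = 20 mm; θ ← 0°
rotate_crank_by(-83°): θ ← 0° -83° = -83°
crank pin P = (r cos θ, r sin θ) = (3.290472, -26.798746)
h = r sin θ − e = -26.798746 − 20 = -46.798746
x = r cos θ + √(L² − h²) = 3.290472 + √(15625.0 − 2190.1226) = 3.290472 + 115.908918 = 119.199391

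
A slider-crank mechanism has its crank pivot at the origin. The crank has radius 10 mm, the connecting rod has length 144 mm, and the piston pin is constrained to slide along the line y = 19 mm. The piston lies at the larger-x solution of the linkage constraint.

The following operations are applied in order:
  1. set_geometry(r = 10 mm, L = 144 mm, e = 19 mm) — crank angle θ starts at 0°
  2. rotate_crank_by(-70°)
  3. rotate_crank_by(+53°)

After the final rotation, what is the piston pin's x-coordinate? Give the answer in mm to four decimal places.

151.8843

set_geometry: r = 10 mm, L = 144 mm, e = 19 mm; θ ← 0°
rotate_crank_by(-70°): θ ← 0° -70° = -70°
rotate_crank_by(+53°): θ ← -70° +53° = -17°
crank pin P = (r cos θ, r sin θ) = (9.563048, -2.923717)
h = r sin θ − e = -2.923717 − 19 = -21.923717
x = r cos θ + √(L² − h²) = 9.563048 + √(20736.0 − 480.6494) = 9.563048 + 142.321294 = 151.884341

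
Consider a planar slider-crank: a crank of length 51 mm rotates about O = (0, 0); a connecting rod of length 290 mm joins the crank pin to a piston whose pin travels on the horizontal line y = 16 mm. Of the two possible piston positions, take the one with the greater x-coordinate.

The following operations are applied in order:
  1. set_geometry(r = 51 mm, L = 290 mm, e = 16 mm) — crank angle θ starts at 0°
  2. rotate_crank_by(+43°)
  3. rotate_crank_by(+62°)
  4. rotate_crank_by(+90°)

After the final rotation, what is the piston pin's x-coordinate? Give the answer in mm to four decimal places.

239.2640

set_geometry: r = 51 mm, L = 290 mm, e = 16 mm; θ ← 0°
rotate_crank_by(+43°): θ ← 0° +43° = 43°
rotate_crank_by(+62°): θ ← 43° +62° = 105°
rotate_crank_by(+90°): θ ← 105° +90° = 195°
crank pin P = (r cos θ, r sin θ) = (-49.262217, -13.199771)
h = r sin θ − e = -13.199771 − 16 = -29.199771
x = r cos θ + √(L² − h²) = -49.262217 + √(84100.0 − 852.6266) = -49.262217 + 288.526209 = 239.263992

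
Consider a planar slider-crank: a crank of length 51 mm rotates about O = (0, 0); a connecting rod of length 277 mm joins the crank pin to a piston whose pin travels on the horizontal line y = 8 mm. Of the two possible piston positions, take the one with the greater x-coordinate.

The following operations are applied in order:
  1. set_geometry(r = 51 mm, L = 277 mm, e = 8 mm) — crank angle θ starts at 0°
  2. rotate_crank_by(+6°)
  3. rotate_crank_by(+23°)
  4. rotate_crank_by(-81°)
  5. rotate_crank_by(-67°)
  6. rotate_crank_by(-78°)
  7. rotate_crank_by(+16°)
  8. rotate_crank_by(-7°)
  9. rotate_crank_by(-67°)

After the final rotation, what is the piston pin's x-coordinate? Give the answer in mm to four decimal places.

260.7098

set_geometry: r = 51 mm, L = 277 mm, e = 8 mm; θ ← 0°
rotate_crank_by(+6°): θ ← 0° +6° = 6°
rotate_crank_by(+23°): θ ← 6° +23° = 29°
rotate_crank_by(-81°): θ ← 29° -81° = -52°
rotate_crank_by(-67°): θ ← -52° -67° = -119°
rotate_crank_by(-78°): θ ← -119° -78° = -197°
rotate_crank_by(+16°): θ ← -197° +16° = -181°
rotate_crank_by(-7°): θ ← -181° -7° = -188°
rotate_crank_by(-67°): θ ← -188° -67° = -255°
crank pin P = (r cos θ, r sin θ) = (-13.199771, 49.262217)
h = r sin θ − e = 49.262217 − 8 = 41.262217
x = r cos θ + √(L² − h²) = -13.199771 + √(76729.0 − 1702.5706) = -13.199771 + 273.909528 = 260.709757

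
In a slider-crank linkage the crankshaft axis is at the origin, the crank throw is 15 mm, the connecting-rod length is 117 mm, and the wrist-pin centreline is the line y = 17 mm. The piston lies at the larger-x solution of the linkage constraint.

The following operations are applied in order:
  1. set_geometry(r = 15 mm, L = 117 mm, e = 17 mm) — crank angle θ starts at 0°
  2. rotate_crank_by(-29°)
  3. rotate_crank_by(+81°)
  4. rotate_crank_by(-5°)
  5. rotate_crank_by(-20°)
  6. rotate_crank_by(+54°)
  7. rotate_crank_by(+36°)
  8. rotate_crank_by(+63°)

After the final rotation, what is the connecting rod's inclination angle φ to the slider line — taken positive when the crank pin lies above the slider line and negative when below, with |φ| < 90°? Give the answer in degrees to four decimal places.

-8.3546

set_geometry: r = 15 mm, L = 117 mm, e = 17 mm; θ ← 0°
rotate_crank_by(-29°): θ ← 0° -29° = -29°
rotate_crank_by(+81°): θ ← -29° +81° = 52°
rotate_crank_by(-5°): θ ← 52° -5° = 47°
rotate_crank_by(-20°): θ ← 47° -20° = 27°
rotate_crank_by(+54°): θ ← 27° +54° = 81°
rotate_crank_by(+36°): θ ← 81° +36° = 117°
rotate_crank_by(+63°): θ ← 117° +63° = 180°
crank pin P = (r cos θ, r sin θ) = (-15.000000, 0.000000)
h = r sin θ − e = 0.000000 − 17 = -17.000000
sin φ = h / L = -17.000000 / 117 = -0.14529915
φ = arcsin(-0.14529915) = -8.354602°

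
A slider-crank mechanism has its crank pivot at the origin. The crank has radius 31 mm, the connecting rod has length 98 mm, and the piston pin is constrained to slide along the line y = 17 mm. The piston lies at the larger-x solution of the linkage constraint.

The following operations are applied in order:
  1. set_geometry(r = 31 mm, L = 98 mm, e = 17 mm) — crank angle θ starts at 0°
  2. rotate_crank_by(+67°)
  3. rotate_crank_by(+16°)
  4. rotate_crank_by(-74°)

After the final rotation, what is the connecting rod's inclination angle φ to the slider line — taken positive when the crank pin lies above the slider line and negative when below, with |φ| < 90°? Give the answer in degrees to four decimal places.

-7.1221

set_geometry: r = 31 mm, L = 98 mm, e = 17 mm; θ ← 0°
rotate_crank_by(+67°): θ ← 0° +67° = 67°
rotate_crank_by(+16°): θ ← 67° +16° = 83°
rotate_crank_by(-74°): θ ← 83° -74° = 9°
crank pin P = (r cos θ, r sin θ) = (30.618339, 4.849468)
h = r sin θ − e = 4.849468 − 17 = -12.150532
sin φ = h / L = -12.150532 / 98 = -0.12398502
φ = arcsin(-0.12398502) = -7.122146°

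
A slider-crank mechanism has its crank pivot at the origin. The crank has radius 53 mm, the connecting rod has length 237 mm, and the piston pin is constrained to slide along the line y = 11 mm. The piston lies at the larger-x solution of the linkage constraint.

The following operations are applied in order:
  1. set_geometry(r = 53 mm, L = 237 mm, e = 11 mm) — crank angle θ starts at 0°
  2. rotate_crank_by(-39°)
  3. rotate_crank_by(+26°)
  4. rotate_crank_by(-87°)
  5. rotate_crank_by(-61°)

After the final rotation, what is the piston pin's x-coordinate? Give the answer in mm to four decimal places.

185.1972

set_geometry: r = 53 mm, L = 237 mm, e = 11 mm; θ ← 0°
rotate_crank_by(-39°): θ ← 0° -39° = -39°
rotate_crank_by(+26°): θ ← -39° +26° = -13°
rotate_crank_by(-87°): θ ← -13° -87° = -100°
rotate_crank_by(-61°): θ ← -100° -61° = -161°
crank pin P = (r cos θ, r sin θ) = (-50.112485, -17.255112)
h = r sin θ − e = -17.255112 − 11 = -28.255112
x = r cos θ + √(L² − h²) = -50.112485 + √(56169.0 − 798.3514) = -50.112485 + 235.309687 = 185.197202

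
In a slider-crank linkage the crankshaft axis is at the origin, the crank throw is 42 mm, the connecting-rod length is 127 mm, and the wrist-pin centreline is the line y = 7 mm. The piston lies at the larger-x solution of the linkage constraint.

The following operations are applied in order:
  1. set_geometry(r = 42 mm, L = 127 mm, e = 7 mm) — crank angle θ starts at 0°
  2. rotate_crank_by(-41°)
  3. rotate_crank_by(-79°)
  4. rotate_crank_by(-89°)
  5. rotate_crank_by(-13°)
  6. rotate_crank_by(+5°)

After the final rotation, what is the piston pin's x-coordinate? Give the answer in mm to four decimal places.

set_geometry: r = 42 mm, L = 127 mm, e = 7 mm; θ ← 0°
rotate_crank_by(-41°): θ ← 0° -41° = -41°
rotate_crank_by(-79°): θ ← -41° -79° = -120°
rotate_crank_by(-89°): θ ← -120° -89° = -209°
rotate_crank_by(-13°): θ ← -209° -13° = -222°
rotate_crank_by(+5°): θ ← -222° +5° = -217°
crank pin P = (r cos θ, r sin θ) = (-33.542691, 25.276231)
h = r sin θ − e = 25.276231 − 7 = 18.276231
x = r cos θ + √(L² − h²) = -33.542691 + √(16129.0 − 334.0206) = -33.542691 + 125.678078 = 92.135387

92.1354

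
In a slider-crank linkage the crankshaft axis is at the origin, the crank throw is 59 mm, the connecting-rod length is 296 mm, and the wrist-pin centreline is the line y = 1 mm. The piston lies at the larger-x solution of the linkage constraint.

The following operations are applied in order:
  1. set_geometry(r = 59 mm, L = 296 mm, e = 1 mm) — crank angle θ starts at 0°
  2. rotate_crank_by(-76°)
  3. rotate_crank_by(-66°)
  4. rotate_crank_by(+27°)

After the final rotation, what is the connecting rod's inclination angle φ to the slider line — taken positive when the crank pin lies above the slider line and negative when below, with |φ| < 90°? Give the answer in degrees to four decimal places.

-10.6044

set_geometry: r = 59 mm, L = 296 mm, e = 1 mm; θ ← 0°
rotate_crank_by(-76°): θ ← 0° -76° = -76°
rotate_crank_by(-66°): θ ← -76° -66° = -142°
rotate_crank_by(+27°): θ ← -142° +27° = -115°
crank pin P = (r cos θ, r sin θ) = (-24.934477, -53.472159)
h = r sin θ − e = -53.472159 − 1 = -54.472159
sin φ = h / L = -54.472159 / 296 = -0.18402757
φ = arcsin(-0.18402757) = -10.604443°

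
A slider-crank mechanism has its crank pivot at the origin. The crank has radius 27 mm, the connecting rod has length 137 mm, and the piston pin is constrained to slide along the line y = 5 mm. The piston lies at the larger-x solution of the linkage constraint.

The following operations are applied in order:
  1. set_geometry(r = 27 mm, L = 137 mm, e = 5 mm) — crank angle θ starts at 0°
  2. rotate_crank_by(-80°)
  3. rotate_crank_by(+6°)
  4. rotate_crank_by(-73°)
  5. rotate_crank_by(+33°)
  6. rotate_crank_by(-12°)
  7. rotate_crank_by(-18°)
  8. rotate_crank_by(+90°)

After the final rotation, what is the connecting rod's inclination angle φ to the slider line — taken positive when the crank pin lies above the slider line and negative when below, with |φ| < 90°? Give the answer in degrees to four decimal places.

set_geometry: r = 27 mm, L = 137 mm, e = 5 mm; θ ← 0°
rotate_crank_by(-80°): θ ← 0° -80° = -80°
rotate_crank_by(+6°): θ ← -80° +6° = -74°
rotate_crank_by(-73°): θ ← -74° -73° = -147°
rotate_crank_by(+33°): θ ← -147° +33° = -114°
rotate_crank_by(-12°): θ ← -114° -12° = -126°
rotate_crank_by(-18°): θ ← -126° -18° = -144°
rotate_crank_by(+90°): θ ← -144° +90° = -54°
crank pin P = (r cos θ, r sin θ) = (15.870202, -21.843459)
h = r sin θ − e = -21.843459 − 5 = -26.843459
sin φ = h / L = -26.843459 / 137 = -0.19593766
φ = arcsin(-0.19593766) = -11.299504°

-11.2995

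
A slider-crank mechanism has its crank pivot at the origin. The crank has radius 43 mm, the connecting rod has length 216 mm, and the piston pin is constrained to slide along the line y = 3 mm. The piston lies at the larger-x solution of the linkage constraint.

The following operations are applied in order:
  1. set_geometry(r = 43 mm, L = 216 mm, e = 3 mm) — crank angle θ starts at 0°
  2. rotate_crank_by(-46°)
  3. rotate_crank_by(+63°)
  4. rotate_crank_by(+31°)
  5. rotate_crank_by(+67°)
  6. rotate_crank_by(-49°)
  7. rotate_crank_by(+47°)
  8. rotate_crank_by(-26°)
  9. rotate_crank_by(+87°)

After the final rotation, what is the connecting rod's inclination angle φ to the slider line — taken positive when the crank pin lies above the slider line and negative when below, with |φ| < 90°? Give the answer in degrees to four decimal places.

0.3965

set_geometry: r = 43 mm, L = 216 mm, e = 3 mm; θ ← 0°
rotate_crank_by(-46°): θ ← 0° -46° = -46°
rotate_crank_by(+63°): θ ← -46° +63° = 17°
rotate_crank_by(+31°): θ ← 17° +31° = 48°
rotate_crank_by(+67°): θ ← 48° +67° = 115°
rotate_crank_by(-49°): θ ← 115° -49° = 66°
rotate_crank_by(+47°): θ ← 66° +47° = 113°
rotate_crank_by(-26°): θ ← 113° -26° = 87°
rotate_crank_by(+87°): θ ← 87° +87° = 174°
crank pin P = (r cos θ, r sin θ) = (-42.764442, 4.494724)
h = r sin θ − e = 4.494724 − 3 = 1.494724
sin φ = h / L = 1.494724 / 216 = 0.00692002
φ = arcsin(0.00692002) = 0.396491°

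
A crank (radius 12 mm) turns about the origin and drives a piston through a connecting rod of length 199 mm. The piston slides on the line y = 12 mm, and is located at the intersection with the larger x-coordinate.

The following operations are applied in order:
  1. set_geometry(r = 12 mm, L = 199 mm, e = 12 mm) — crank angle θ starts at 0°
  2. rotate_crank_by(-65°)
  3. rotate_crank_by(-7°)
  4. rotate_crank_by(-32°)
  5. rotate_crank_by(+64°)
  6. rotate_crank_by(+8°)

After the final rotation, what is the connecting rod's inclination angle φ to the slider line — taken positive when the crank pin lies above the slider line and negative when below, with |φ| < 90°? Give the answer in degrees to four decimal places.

-5.2934

set_geometry: r = 12 mm, L = 199 mm, e = 12 mm; θ ← 0°
rotate_crank_by(-65°): θ ← 0° -65° = -65°
rotate_crank_by(-7°): θ ← -65° -7° = -72°
rotate_crank_by(-32°): θ ← -72° -32° = -104°
rotate_crank_by(+64°): θ ← -104° +64° = -40°
rotate_crank_by(+8°): θ ← -40° +8° = -32°
crank pin P = (r cos θ, r sin θ) = (10.176577, -6.359031)
h = r sin θ − e = -6.359031 − 12 = -18.359031
sin φ = h / L = -18.359031 / 199 = -0.09225644
φ = arcsin(-0.09225644) = -5.293432°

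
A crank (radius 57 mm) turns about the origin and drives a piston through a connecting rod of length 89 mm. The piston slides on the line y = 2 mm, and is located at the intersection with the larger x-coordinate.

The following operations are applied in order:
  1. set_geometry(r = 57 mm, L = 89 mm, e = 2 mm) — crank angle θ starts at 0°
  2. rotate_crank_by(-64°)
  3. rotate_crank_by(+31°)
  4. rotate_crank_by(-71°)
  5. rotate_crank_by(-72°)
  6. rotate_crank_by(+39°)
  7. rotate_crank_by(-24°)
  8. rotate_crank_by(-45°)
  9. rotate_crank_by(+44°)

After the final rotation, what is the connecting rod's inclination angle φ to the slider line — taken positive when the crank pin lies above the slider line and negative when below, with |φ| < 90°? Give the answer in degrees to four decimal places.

-12.7315

set_geometry: r = 57 mm, L = 89 mm, e = 2 mm; θ ← 0°
rotate_crank_by(-64°): θ ← 0° -64° = -64°
rotate_crank_by(+31°): θ ← -64° +31° = -33°
rotate_crank_by(-71°): θ ← -33° -71° = -104°
rotate_crank_by(-72°): θ ← -104° -72° = -176°
rotate_crank_by(+39°): θ ← -176° +39° = -137°
rotate_crank_by(-24°): θ ← -137° -24° = -161°
rotate_crank_by(-45°): θ ← -161° -45° = -206°
rotate_crank_by(+44°): θ ← -206° +44° = -162°
crank pin P = (r cos θ, r sin θ) = (-54.210221, -17.613969)
h = r sin θ − e = -17.613969 − 2 = -19.613969
sin φ = h / L = -19.613969 / 89 = -0.22038167
φ = arcsin(-0.22038167) = -12.731451°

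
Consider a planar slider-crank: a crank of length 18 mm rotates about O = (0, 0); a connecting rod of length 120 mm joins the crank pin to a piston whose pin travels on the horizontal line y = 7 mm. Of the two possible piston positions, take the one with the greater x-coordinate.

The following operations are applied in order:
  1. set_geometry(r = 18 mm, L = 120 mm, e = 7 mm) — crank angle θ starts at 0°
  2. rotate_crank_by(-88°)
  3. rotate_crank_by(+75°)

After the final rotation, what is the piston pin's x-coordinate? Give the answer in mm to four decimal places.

set_geometry: r = 18 mm, L = 120 mm, e = 7 mm; θ ← 0°
rotate_crank_by(-88°): θ ← 0° -88° = -88°
rotate_crank_by(+75°): θ ← -88° +75° = -13°
crank pin P = (r cos θ, r sin θ) = (17.538661, -4.049119)
h = r sin θ − e = -4.049119 − 7 = -11.049119
x = r cos θ + √(L² − h²) = 17.538661 + √(14400.0 − 122.0830) = 17.538661 + 119.490238 = 137.028899

137.0289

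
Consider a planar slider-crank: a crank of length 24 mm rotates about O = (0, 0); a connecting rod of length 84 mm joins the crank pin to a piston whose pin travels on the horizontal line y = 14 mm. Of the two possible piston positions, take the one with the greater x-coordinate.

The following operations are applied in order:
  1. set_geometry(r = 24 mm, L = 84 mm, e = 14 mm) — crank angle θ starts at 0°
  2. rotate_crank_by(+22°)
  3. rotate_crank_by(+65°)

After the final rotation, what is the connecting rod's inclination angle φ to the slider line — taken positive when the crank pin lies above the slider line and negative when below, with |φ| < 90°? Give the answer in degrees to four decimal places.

6.8145

set_geometry: r = 24 mm, L = 84 mm, e = 14 mm; θ ← 0°
rotate_crank_by(+22°): θ ← 0° +22° = 22°
rotate_crank_by(+65°): θ ← 22° +65° = 87°
crank pin P = (r cos θ, r sin θ) = (1.256063, 23.967109)
h = r sin θ − e = 23.967109 − 14 = 9.967109
sin φ = h / L = 9.967109 / 84 = 0.11865606
φ = arcsin(0.11865606) = 6.814546°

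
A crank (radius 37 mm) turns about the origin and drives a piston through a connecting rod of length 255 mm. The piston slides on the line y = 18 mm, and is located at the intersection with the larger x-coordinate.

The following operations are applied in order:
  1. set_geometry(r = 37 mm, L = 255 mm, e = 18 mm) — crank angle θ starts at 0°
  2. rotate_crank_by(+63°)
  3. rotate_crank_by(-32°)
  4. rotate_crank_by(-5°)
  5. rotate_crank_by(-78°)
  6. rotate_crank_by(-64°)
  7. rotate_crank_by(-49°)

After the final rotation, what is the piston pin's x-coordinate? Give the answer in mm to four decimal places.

217.7653

set_geometry: r = 37 mm, L = 255 mm, e = 18 mm; θ ← 0°
rotate_crank_by(+63°): θ ← 0° +63° = 63°
rotate_crank_by(-32°): θ ← 63° -32° = 31°
rotate_crank_by(-5°): θ ← 31° -5° = 26°
rotate_crank_by(-78°): θ ← 26° -78° = -52°
rotate_crank_by(-64°): θ ← -52° -64° = -116°
rotate_crank_by(-49°): θ ← -116° -49° = -165°
crank pin P = (r cos θ, r sin θ) = (-35.739256, -9.576305)
h = r sin θ − e = -9.576305 − 18 = -27.576305
x = r cos θ + √(L² − h²) = -35.739256 + √(65025.0 − 760.4526) = -35.739256 + 253.504531 = 217.765276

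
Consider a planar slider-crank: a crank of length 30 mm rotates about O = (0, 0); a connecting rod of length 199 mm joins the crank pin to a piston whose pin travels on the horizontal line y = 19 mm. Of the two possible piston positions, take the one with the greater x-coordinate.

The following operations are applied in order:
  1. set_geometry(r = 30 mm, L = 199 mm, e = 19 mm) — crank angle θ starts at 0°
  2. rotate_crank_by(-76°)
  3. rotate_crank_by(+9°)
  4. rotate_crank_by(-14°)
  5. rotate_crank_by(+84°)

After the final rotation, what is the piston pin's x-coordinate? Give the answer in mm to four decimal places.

228.1941

set_geometry: r = 30 mm, L = 199 mm, e = 19 mm; θ ← 0°
rotate_crank_by(-76°): θ ← 0° -76° = -76°
rotate_crank_by(+9°): θ ← -76° +9° = -67°
rotate_crank_by(-14°): θ ← -67° -14° = -81°
rotate_crank_by(+84°): θ ← -81° +84° = 3°
crank pin P = (r cos θ, r sin θ) = (29.958886, 1.570079)
h = r sin θ − e = 1.570079 − 19 = -17.429921
x = r cos θ + √(L² − h²) = 29.958886 + √(39601.0 − 303.8022) = 29.958886 + 198.235208 = 228.194094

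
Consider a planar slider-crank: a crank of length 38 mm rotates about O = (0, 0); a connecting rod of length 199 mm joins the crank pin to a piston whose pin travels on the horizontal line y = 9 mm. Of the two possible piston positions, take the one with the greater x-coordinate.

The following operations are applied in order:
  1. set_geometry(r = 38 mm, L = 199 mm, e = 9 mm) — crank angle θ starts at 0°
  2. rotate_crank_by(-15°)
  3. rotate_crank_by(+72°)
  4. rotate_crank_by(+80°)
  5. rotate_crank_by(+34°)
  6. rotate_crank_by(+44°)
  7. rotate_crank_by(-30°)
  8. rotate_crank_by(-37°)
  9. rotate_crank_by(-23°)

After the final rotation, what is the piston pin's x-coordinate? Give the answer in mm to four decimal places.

175.9700

set_geometry: r = 38 mm, L = 199 mm, e = 9 mm; θ ← 0°
rotate_crank_by(-15°): θ ← 0° -15° = -15°
rotate_crank_by(+72°): θ ← -15° +72° = 57°
rotate_crank_by(+80°): θ ← 57° +80° = 137°
rotate_crank_by(+34°): θ ← 137° +34° = 171°
rotate_crank_by(+44°): θ ← 171° +44° = 215°
rotate_crank_by(-30°): θ ← 215° -30° = 185°
rotate_crank_by(-37°): θ ← 185° -37° = 148°
rotate_crank_by(-23°): θ ← 148° -23° = 125°
crank pin P = (r cos θ, r sin θ) = (-21.795905, 31.127778)
h = r sin θ − e = 31.127778 − 9 = 22.127778
x = r cos θ + √(L² − h²) = -21.795905 + √(39601.0 − 489.6385) = -21.795905 + 197.765926 = 175.970021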